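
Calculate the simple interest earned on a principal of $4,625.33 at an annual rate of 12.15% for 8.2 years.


Simple interest formula: I = P × r × t
I = $4,625.33 × 0.1215 × 8.2
I = $4,608.22

I = P × r × t = $4,608.22


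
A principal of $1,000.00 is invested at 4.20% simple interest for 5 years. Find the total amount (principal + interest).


Total amount formula: A = P(1 + rt) = P + P·r·t
Interest: I = P × r × t = $1,000.00 × 0.042 × 5 = $210.00
A = P + I = $1,000.00 + $210.00 = $1,210.00

A = P + I = P(1 + rt) = $1,210.00


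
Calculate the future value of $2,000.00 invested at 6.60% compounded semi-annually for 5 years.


Compound interest formula: A = P(1 + r/n)^(nt)
A = $2,000.00 × (1 + 0.066/2)^(2 × 5)
Growth factor: (1 + 0.066/2)^10 = 1.383577
A = $2,000.00 × 1.383577
A = $2,767.15

A = P(1 + r/n)^(nt) = $2,767.15


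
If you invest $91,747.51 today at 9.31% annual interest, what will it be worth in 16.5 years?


Future value formula: FV = PV × (1 + r)^t
FV = $91,747.51 × (1 + 0.0931)^16.5
FV = $91,747.51 × 4.3439844
FV = $398,549.75

FV = PV × (1 + r)^t = $398,549.75


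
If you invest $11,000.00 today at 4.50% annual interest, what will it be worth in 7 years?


Future value formula: FV = PV × (1 + r)^t
FV = $11,000.00 × (1 + 0.045)^7
FV = $11,000.00 × 1.360862
FV = $14,969.48

FV = PV × (1 + r)^t = $14,969.48


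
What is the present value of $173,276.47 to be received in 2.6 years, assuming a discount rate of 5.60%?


Present value formula: PV = FV / (1 + r)^t
PV = $173,276.47 / (1 + 0.056)^2.6
PV = $173,276.47 / 1.1521955
PV = $150,388.08

PV = FV / (1 + r)^t = $150,388.08


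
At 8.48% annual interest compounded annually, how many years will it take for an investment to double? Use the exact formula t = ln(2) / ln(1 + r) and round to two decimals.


Doubling condition: (1 + r)^t = 2
Take ln of both sides: t × ln(1 + r) = ln(2)
t = ln(2) / ln(1 + r)
t = 0.693147 / 0.081396
t = 8.52

t = ln(2) / ln(1 + r) = 8.52 years


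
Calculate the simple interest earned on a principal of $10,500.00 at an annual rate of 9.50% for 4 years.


Simple interest formula: I = P × r × t
I = $10,500.00 × 0.095 × 4
I = $3,990.00

I = P × r × t = $3,990.00


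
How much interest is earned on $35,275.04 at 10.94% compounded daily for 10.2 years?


Compound interest earned = final amount − principal.
A = P(1 + r/n)^(nt) = $35,275.04 × (1 + 0.1094/365)^(365 × 10.2) = $107,650.35
Interest = A − P = $107,650.35 − $35,275.04 = $72,375.31

Interest = A - P = $72,375.31


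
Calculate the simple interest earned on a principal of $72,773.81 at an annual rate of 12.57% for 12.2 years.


Simple interest formula: I = P × r × t
I = $72,773.81 × 0.1257 × 12.2
I = $111,601.55

I = P × r × t = $111,601.55


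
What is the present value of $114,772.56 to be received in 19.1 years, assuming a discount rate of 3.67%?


Present value formula: PV = FV / (1 + r)^t
PV = $114,772.56 / (1 + 0.0367)^19.1
PV = $114,772.56 / 1.990555
PV = $57,658.57

PV = FV / (1 + r)^t = $57,658.57


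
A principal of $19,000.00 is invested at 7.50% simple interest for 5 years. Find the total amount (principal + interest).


Total amount formula: A = P(1 + rt) = P + P·r·t
Interest: I = P × r × t = $19,000.00 × 0.075 × 5 = $7,125.00
A = P + I = $19,000.00 + $7,125.00 = $26,125.00

A = P + I = P(1 + rt) = $26,125.00


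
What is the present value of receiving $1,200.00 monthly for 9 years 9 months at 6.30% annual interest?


Present value of an ordinary annuity: PV = PMT × (1 − (1 + r)^(−n)) / r
Monthly rate r = 0.063/12 = 0.00525, n = 117
PV = $1,200.00 × (1 − (1 + 0.063/12)^(−117)) / (0.063/12)
PV = $1,200.00 × 87.253986
PV = $104,704.78

PV = PMT × (1-(1+r)^(-n))/r = $104,704.78


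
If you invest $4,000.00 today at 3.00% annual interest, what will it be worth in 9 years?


Future value formula: FV = PV × (1 + r)^t
FV = $4,000.00 × (1 + 0.03)^9
FV = $4,000.00 × 1.304773
FV = $5,219.09

FV = PV × (1 + r)^t = $5,219.09


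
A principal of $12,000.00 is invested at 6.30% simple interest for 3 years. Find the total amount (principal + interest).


Total amount formula: A = P(1 + rt) = P + P·r·t
Interest: I = P × r × t = $12,000.00 × 0.063 × 3 = $2,268.00
A = P + I = $12,000.00 + $2,268.00 = $14,268.00

A = P + I = P(1 + rt) = $14,268.00


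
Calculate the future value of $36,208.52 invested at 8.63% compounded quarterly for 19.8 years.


Compound interest formula: A = P(1 + r/n)^(nt)
A = $36,208.52 × (1 + 0.0863/4)^(4 × 19.8)
Growth factor: (1 + 0.0863/4)^79.2 = 5.422559
A = $36,208.52 × 5.422559
A = $196,342.84

A = P(1 + r/n)^(nt) = $196,342.84


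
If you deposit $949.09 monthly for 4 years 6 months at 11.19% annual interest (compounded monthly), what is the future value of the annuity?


Future value of an ordinary annuity: FV = PMT × ((1 + r)^n − 1) / r
Monthly rate r = 0.1119/12 = 0.009325, n = 54
FV = $949.09 × ((1 + 0.1119/12)^54 − 1) / (0.1119/12)
FV = $949.09 × 69.783215
FV = $66,230.55

FV = PMT × ((1+r)^n - 1)/r = $66,230.55


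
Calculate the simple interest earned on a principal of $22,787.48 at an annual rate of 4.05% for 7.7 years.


Simple interest formula: I = P × r × t
I = $22,787.48 × 0.0405 × 7.7
I = $7,106.28

I = P × r × t = $7,106.28


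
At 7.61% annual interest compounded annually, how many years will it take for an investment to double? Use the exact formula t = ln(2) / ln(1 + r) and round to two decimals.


Doubling condition: (1 + r)^t = 2
Take ln of both sides: t × ln(1 + r) = ln(2)
t = ln(2) / ln(1 + r)
t = 0.693147 / 0.073343
t = 9.45

t = ln(2) / ln(1 + r) = 9.45 years


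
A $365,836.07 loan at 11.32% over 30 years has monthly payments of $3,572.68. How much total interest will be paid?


Total paid over the life of the loan = PMT × n.
Total paid = $3,572.68 × 360 = $1,286,164.80
Total interest = total paid − principal = $1,286,164.80 − $365,836.07 = $920,328.73

Total interest = (PMT × n) - PV = $920,328.73


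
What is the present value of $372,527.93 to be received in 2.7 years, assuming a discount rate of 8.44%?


Present value formula: PV = FV / (1 + r)^t
PV = $372,527.93 / (1 + 0.0844)^2.7
PV = $372,527.93 / 1.24454807
PV = $299,327.88

PV = FV / (1 + r)^t = $299,327.88


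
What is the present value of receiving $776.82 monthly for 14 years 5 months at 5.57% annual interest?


Present value of an ordinary annuity: PV = PMT × (1 − (1 + r)^(−n)) / r
Monthly rate r = 0.0557/12 ≈ 0.00464167, n = 173
PV = $776.82 × (1 − (1 + 0.0557/12)^(−173)) / (0.0557/12)
PV = $776.82 × 118.747791
PV = $92,245.66

PV = PMT × (1-(1+r)^(-n))/r = $92,245.66


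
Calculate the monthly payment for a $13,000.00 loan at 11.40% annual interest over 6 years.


Loan payment formula: PMT = PV × r / (1 − (1 + r)^(−n))
Monthly rate r = 0.114/12 = 0.0095, n = 72 months
Denominator: 1 − (1 + 0.114/12)^(−72) = 0.493774
PMT = $13,000.00 × (0.114/12) / 0.493774
PMT = $250.11 per month

PMT = PV × r / (1-(1+r)^(-n)) = $250.11/month


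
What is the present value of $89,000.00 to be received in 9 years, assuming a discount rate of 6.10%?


Present value formula: PV = FV / (1 + r)^t
PV = $89,000.00 / (1 + 0.061)^9
PV = $89,000.00 / 1.703878
PV = $52,233.79

PV = FV / (1 + r)^t = $52,233.79


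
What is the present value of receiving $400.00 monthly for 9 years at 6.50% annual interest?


Present value of an ordinary annuity: PV = PMT × (1 − (1 + r)^(−n)) / r
Monthly rate r = 0.065/12 ≈ 0.00541667, n = 108
PV = $400.00 × (1 − (1 + 0.065/12)^(−108)) / (0.065/12)
PV = $400.00 × 81.602576
PV = $32,641.03

PV = PMT × (1-(1+r)^(-n))/r = $32,641.03


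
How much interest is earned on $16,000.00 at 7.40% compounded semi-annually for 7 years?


Compound interest earned = final amount − principal.
A = P(1 + r/n)^(nt) = $16,000.00 × (1 + 0.074/2)^(2 × 7) = $26,608.63
Interest = A − P = $26,608.63 − $16,000.00 = $10,608.63

Interest = A - P = $10,608.63


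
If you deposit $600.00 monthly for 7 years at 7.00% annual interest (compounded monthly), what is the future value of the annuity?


Future value of an ordinary annuity: FV = PMT × ((1 + r)^n − 1) / r
Monthly rate r = 0.07/12 ≈ 0.00583333, n = 84
FV = $600.00 × ((1 + 0.07/12)^84 − 1) / (0.07/12)
FV = $600.00 × 107.998981
FV = $64,799.39

FV = PMT × ((1+r)^n - 1)/r = $64,799.39


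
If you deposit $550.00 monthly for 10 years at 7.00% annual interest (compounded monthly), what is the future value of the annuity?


Future value of an ordinary annuity: FV = PMT × ((1 + r)^n − 1) / r
Monthly rate r = 0.07/12 ≈ 0.00583333, n = 120
FV = $550.00 × ((1 + 0.07/12)^120 − 1) / (0.07/12)
FV = $550.00 × 173.084807
FV = $95,196.64

FV = PMT × ((1+r)^n - 1)/r = $95,196.64


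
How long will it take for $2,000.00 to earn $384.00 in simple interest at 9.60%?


Rearrange the simple interest formula for t:
I = P × r × t  ⇒  t = I / (P × r)
t = $384.00 / ($2,000.00 × 0.096)
t = 2

t = I/(P×r) = 2 years


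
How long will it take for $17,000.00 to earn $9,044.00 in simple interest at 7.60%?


Rearrange the simple interest formula for t:
I = P × r × t  ⇒  t = I / (P × r)
t = $9,044.00 / ($17,000.00 × 0.076)
t = 7

t = I/(P×r) = 7 years


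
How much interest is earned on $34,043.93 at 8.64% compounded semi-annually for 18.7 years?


Compound interest earned = final amount − principal.
A = P(1 + r/n)^(nt) = $34,043.93 × (1 + 0.0864/2)^(2 × 18.7) = $165,572.09
Interest = A − P = $165,572.09 − $34,043.93 = $131,528.16

Interest = A - P = $131,528.16


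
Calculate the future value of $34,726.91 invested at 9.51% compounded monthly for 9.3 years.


Compound interest formula: A = P(1 + r/n)^(nt)
A = $34,726.91 × (1 + 0.0951/12)^(12 × 9.3)
Growth factor: (1 + 0.0951/12)^111.6 = 2.4131763
A = $34,726.91 × 2.4131763
A = $83,802.16

A = P(1 + r/n)^(nt) = $83,802.16


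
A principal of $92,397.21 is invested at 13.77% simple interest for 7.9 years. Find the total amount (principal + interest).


Total amount formula: A = P(1 + rt) = P + P·r·t
Interest: I = P × r × t = $92,397.21 × 0.1377 × 7.9 = $100,512.46
A = P + I = $92,397.21 + $100,512.46 = $192,909.67

A = P + I = P(1 + rt) = $192,909.67


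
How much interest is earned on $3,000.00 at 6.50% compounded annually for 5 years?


Compound interest earned = final amount − principal.
A = P(1 + r/n)^(nt) = $3,000.00 × (1 + 0.065/1)^(1 × 5) = $4,110.26
Interest = A − P = $4,110.26 − $3,000.00 = $1,110.26

Interest = A - P = $1,110.26


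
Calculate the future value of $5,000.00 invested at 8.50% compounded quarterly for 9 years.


Compound interest formula: A = P(1 + r/n)^(nt)
A = $5,000.00 × (1 + 0.085/4)^(4 × 9)
Growth factor: (1 + 0.085/4)^36 = 2.1318395
A = $5,000.00 × 2.1318395
A = $10,659.20

A = P(1 + r/n)^(nt) = $10,659.20


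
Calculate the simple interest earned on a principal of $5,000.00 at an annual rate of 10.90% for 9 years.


Simple interest formula: I = P × r × t
I = $5,000.00 × 0.109 × 9
I = $4,905.00

I = P × r × t = $4,905.00


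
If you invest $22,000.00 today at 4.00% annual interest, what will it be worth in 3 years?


Future value formula: FV = PV × (1 + r)^t
FV = $22,000.00 × (1 + 0.04)^3
FV = $22,000.00 × 1.124864
FV = $24,747.01

FV = PV × (1 + r)^t = $24,747.01


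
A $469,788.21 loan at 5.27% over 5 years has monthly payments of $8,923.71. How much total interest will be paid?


Total paid over the life of the loan = PMT × n.
Total paid = $8,923.71 × 60 = $535,422.60
Total interest = total paid − principal = $535,422.60 − $469,788.21 = $65,634.39

Total interest = (PMT × n) - PV = $65,634.39


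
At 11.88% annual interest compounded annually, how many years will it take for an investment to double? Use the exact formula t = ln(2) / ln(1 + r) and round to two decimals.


Doubling condition: (1 + r)^t = 2
Take ln of both sides: t × ln(1 + r) = ln(2)
t = ln(2) / ln(1 + r)
t = 0.693147 / 0.112257
t = 6.17

t = ln(2) / ln(1 + r) = 6.17 years


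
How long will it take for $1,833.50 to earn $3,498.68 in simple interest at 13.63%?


Rearrange the simple interest formula for t:
I = P × r × t  ⇒  t = I / (P × r)
t = $3,498.68 / ($1,833.50 × 0.1363)
t = 14

t = I/(P×r) = 14 years


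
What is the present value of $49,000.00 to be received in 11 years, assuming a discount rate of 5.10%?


Present value formula: PV = FV / (1 + r)^t
PV = $49,000.00 / (1 + 0.051)^11
PV = $49,000.00 / 1.7283428
PV = $28,350.86

PV = FV / (1 + r)^t = $28,350.86


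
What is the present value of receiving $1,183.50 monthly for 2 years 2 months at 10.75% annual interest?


Present value of an ordinary annuity: PV = PMT × (1 − (1 + r)^(−n)) / r
Monthly rate r = 0.1075/12 ≈ 0.00895833, n = 26
PV = $1,183.50 × (1 − (1 + 0.1075/12)^(−26)) / (0.1075/12)
PV = $1,183.50 × 23.102332
PV = $27,341.61

PV = PMT × (1-(1+r)^(-n))/r = $27,341.61


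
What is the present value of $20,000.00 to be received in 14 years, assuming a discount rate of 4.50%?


Present value formula: PV = FV / (1 + r)^t
PV = $20,000.00 / (1 + 0.045)^14
PV = $20,000.00 / 1.851945
PV = $10,799.46

PV = FV / (1 + r)^t = $10,799.46


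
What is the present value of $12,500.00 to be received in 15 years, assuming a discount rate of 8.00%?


Present value formula: PV = FV / (1 + r)^t
PV = $12,500.00 / (1 + 0.08)^15
PV = $12,500.00 / 3.172169
PV = $3,940.52

PV = FV / (1 + r)^t = $3,940.52


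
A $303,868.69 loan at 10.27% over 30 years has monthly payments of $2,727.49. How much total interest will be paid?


Total paid over the life of the loan = PMT × n.
Total paid = $2,727.49 × 360 = $981,896.40
Total interest = total paid − principal = $981,896.40 − $303,868.69 = $678,027.71

Total interest = (PMT × n) - PV = $678,027.71


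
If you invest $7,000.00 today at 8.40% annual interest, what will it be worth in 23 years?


Future value formula: FV = PV × (1 + r)^t
FV = $7,000.00 × (1 + 0.084)^23
FV = $7,000.00 × 6.3925405
FV = $44,747.78

FV = PV × (1 + r)^t = $44,747.78


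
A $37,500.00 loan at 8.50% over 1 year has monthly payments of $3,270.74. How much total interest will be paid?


Total paid over the life of the loan = PMT × n.
Total paid = $3,270.74 × 12 = $39,248.88
Total interest = total paid − principal = $39,248.88 − $37,500.00 = $1,748.88

Total interest = (PMT × n) - PV = $1,748.88


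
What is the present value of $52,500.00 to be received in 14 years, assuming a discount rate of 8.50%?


Present value formula: PV = FV / (1 + r)^t
PV = $52,500.00 / (1 + 0.085)^14
PV = $52,500.00 / 3.133404
PV = $16,754.94

PV = FV / (1 + r)^t = $16,754.94


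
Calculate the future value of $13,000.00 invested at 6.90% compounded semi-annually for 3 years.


Compound interest formula: A = P(1 + r/n)^(nt)
A = $13,000.00 × (1 + 0.069/2)^(2 × 3)
Growth factor: (1 + 0.069/2)^6 = 1.225697
A = $13,000.00 × 1.225697
A = $15,934.06

A = P(1 + r/n)^(nt) = $15,934.06


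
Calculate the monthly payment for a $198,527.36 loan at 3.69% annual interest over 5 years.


Loan payment formula: PMT = PV × r / (1 − (1 + r)^(−n))
Monthly rate r = 0.0369/12 = 0.003075, n = 60 months
Denominator: 1 − (1 + 0.0369/12)^(−60) = 0.1682446
PMT = $198,527.36 × (0.0369/12) / 0.1682446
PMT = $3,628.48 per month

PMT = PV × r / (1-(1+r)^(-n)) = $3,628.48/month


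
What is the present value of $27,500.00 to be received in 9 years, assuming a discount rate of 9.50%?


Present value formula: PV = FV / (1 + r)^t
PV = $27,500.00 / (1 + 0.095)^9
PV = $27,500.00 / 2.263222
PV = $12,150.82

PV = FV / (1 + r)^t = $12,150.82


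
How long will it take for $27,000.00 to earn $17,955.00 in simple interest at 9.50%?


Rearrange the simple interest formula for t:
I = P × r × t  ⇒  t = I / (P × r)
t = $17,955.00 / ($27,000.00 × 0.095)
t = 7

t = I/(P×r) = 7 years


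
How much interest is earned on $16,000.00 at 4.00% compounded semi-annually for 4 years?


Compound interest earned = final amount − principal.
A = P(1 + r/n)^(nt) = $16,000.00 × (1 + 0.04/2)^(2 × 4) = $18,746.55
Interest = A − P = $18,746.55 − $16,000.00 = $2,746.55

Interest = A - P = $2,746.55


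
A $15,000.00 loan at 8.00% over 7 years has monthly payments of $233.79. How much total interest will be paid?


Total paid over the life of the loan = PMT × n.
Total paid = $233.79 × 84 = $19,638.36
Total interest = total paid − principal = $19,638.36 − $15,000.00 = $4,638.36

Total interest = (PMT × n) - PV = $4,638.36


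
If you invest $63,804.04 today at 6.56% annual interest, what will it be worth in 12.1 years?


Future value formula: FV = PV × (1 + r)^t
FV = $63,804.04 × (1 + 0.0656)^12.1
FV = $63,804.04 × 2.1571978
FV = $137,637.93

FV = PV × (1 + r)^t = $137,637.93


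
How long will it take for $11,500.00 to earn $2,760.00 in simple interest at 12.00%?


Rearrange the simple interest formula for t:
I = P × r × t  ⇒  t = I / (P × r)
t = $2,760.00 / ($11,500.00 × 0.12)
t = 2

t = I/(P×r) = 2 years


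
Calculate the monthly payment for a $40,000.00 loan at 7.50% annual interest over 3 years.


Loan payment formula: PMT = PV × r / (1 − (1 + r)^(−n))
Monthly rate r = 0.075/12 = 0.00625, n = 36 months
Denominator: 1 − (1 + 0.075/12)^(−36) = 0.200924
PMT = $40,000.00 × (0.075/12) / 0.200924
PMT = $1,244.25 per month

PMT = PV × r / (1-(1+r)^(-n)) = $1,244.25/month


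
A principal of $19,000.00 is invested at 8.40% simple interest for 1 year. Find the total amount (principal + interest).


Total amount formula: A = P(1 + rt) = P + P·r·t
Interest: I = P × r × t = $19,000.00 × 0.084 × 1 = $1,596.00
A = P + I = $19,000.00 + $1,596.00 = $20,596.00

A = P + I = P(1 + rt) = $20,596.00


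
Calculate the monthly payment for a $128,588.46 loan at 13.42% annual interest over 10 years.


Loan payment formula: PMT = PV × r / (1 − (1 + r)^(−n))
Monthly rate r = 0.1342/12 ≈ 0.01118333, n = 120 months
Denominator: 1 − (1 + 0.1342/12)^(−120) = 0.736724
PMT = $128,588.46 × (0.1342/12) / 0.736724
PMT = $1,951.95 per month

PMT = PV × r / (1-(1+r)^(-n)) = $1,951.95/month


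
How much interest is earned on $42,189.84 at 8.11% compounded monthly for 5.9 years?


Compound interest earned = final amount − principal.
A = P(1 + r/n)^(nt) = $42,189.84 × (1 + 0.0811/12)^(12 × 5.9) = $67,969.55
Interest = A − P = $67,969.55 − $42,189.84 = $25,779.71

Interest = A - P = $25,779.71


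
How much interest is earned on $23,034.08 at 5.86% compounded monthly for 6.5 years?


Compound interest earned = final amount − principal.
A = P(1 + r/n)^(nt) = $23,034.08 × (1 + 0.0586/12)^(12 × 6.5) = $33,681.47
Interest = A − P = $33,681.47 − $23,034.08 = $10,647.39

Interest = A - P = $10,647.39


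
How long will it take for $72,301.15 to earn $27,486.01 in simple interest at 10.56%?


Rearrange the simple interest formula for t:
I = P × r × t  ⇒  t = I / (P × r)
t = $27,486.01 / ($72,301.15 × 0.1056)
t = 3.6

t = I/(P×r) = 3.6 years


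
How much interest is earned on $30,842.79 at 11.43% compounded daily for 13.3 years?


Compound interest earned = final amount − principal.
A = P(1 + r/n)^(nt) = $30,842.79 × (1 + 0.1143/365)^(365 × 13.3) = $141,013.42
Interest = A − P = $141,013.42 − $30,842.79 = $110,170.63

Interest = A - P = $110,170.63


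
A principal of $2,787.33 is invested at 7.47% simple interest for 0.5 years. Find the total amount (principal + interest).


Total amount formula: A = P(1 + rt) = P + P·r·t
Interest: I = P × r × t = $2,787.33 × 0.0747 × 0.5 = $104.11
A = P + I = $2,787.33 + $104.11 = $2,891.44

A = P + I = P(1 + rt) = $2,891.44


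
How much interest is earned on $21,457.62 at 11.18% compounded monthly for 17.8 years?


Compound interest earned = final amount − principal.
A = P(1 + r/n)^(nt) = $21,457.62 × (1 + 0.1118/12)^(12 × 17.8) = $155,540.59
Interest = A − P = $155,540.59 − $21,457.62 = $134,082.97

Interest = A - P = $134,082.97


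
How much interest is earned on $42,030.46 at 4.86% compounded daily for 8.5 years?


Compound interest earned = final amount − principal.
A = P(1 + r/n)^(nt) = $42,030.46 × (1 + 0.0486/365)^(365 × 8.5) = $63,527.13
Interest = A − P = $63,527.13 − $42,030.46 = $21,496.67

Interest = A - P = $21,496.67


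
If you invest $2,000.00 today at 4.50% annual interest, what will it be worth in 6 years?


Future value formula: FV = PV × (1 + r)^t
FV = $2,000.00 × (1 + 0.045)^6
FV = $2,000.00 × 1.302260
FV = $2,604.52

FV = PV × (1 + r)^t = $2,604.52


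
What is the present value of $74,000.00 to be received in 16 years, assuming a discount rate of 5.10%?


Present value formula: PV = FV / (1 + r)^t
PV = $74,000.00 / (1 + 0.051)^16
PV = $74,000.00 / 2.216376
PV = $33,387.84

PV = FV / (1 + r)^t = $33,387.84


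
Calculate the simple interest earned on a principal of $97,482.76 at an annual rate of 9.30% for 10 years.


Simple interest formula: I = P × r × t
I = $97,482.76 × 0.093 × 10
I = $90,658.97

I = P × r × t = $90,658.97


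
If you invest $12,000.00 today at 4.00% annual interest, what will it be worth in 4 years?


Future value formula: FV = PV × (1 + r)^t
FV = $12,000.00 × (1 + 0.04)^4
FV = $12,000.00 × 1.1698586
FV = $14,038.30

FV = PV × (1 + r)^t = $14,038.30


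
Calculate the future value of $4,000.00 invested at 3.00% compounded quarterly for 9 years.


Compound interest formula: A = P(1 + r/n)^(nt)
A = $4,000.00 × (1 + 0.03/4)^(4 × 9)
Growth factor: (1 + 0.03/4)^36 = 1.308645
A = $4,000.00 × 1.308645
A = $5,234.58

A = P(1 + r/n)^(nt) = $5,234.58


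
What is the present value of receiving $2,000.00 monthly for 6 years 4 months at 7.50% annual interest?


Present value of an ordinary annuity: PV = PMT × (1 − (1 + r)^(−n)) / r
Monthly rate r = 0.075/12 = 0.00625, n = 76
PV = $2,000.00 × (1 − (1 + 0.075/12)^(−76)) / (0.075/12)
PV = $2,000.00 × 60.351197
PV = $120,702.39

PV = PMT × (1-(1+r)^(-n))/r = $120,702.39


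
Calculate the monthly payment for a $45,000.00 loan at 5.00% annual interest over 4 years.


Loan payment formula: PMT = PV × r / (1 − (1 + r)^(−n))
Monthly rate r = 0.05/12 ≈ 0.00416667, n = 48 months
Denominator: 1 − (1 + 0.05/12)^(−48) = 0.180929
PMT = $45,000.00 × (0.05/12) / 0.180929
PMT = $1,036.32 per month

PMT = PV × r / (1-(1+r)^(-n)) = $1,036.32/month


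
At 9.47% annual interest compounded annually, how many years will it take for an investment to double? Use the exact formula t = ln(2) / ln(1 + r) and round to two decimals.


Doubling condition: (1 + r)^t = 2
Take ln of both sides: t × ln(1 + r) = ln(2)
t = ln(2) / ln(1 + r)
t = 0.693147 / 0.090480
t = 7.66

t = ln(2) / ln(1 + r) = 7.66 years


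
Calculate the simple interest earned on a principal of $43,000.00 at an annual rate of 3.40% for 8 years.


Simple interest formula: I = P × r × t
I = $43,000.00 × 0.034 × 8
I = $11,696.00

I = P × r × t = $11,696.00


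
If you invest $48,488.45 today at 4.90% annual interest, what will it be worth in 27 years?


Future value formula: FV = PV × (1 + r)^t
FV = $48,488.45 × (1 + 0.049)^27
FV = $48,488.45 × 3.63863239
FV = $176,431.64

FV = PV × (1 + r)^t = $176,431.64


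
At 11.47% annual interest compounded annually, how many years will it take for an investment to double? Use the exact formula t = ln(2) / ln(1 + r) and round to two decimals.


Doubling condition: (1 + r)^t = 2
Take ln of both sides: t × ln(1 + r) = ln(2)
t = ln(2) / ln(1 + r)
t = 0.693147 / 0.108585
t = 6.38

t = ln(2) / ln(1 + r) = 6.38 years


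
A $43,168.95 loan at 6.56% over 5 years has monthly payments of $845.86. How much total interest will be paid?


Total paid over the life of the loan = PMT × n.
Total paid = $845.86 × 60 = $50,751.60
Total interest = total paid − principal = $50,751.60 − $43,168.95 = $7,582.65

Total interest = (PMT × n) - PV = $7,582.65


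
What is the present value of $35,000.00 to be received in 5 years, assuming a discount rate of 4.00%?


Present value formula: PV = FV / (1 + r)^t
PV = $35,000.00 / (1 + 0.04)^5
PV = $35,000.00 / 1.216653
PV = $28,767.45

PV = FV / (1 + r)^t = $28,767.45


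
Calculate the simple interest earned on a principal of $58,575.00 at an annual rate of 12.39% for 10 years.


Simple interest formula: I = P × r × t
I = $58,575.00 × 0.1239 × 10
I = $72,574.43

I = P × r × t = $72,574.43


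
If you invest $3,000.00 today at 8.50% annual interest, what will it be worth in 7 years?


Future value formula: FV = PV × (1 + r)^t
FV = $3,000.00 × (1 + 0.085)^7
FV = $3,000.00 × 1.770142
FV = $5,310.43

FV = PV × (1 + r)^t = $5,310.43


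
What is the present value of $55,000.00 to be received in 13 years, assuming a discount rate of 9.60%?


Present value formula: PV = FV / (1 + r)^t
PV = $55,000.00 / (1 + 0.096)^13
PV = $55,000.00 / 3.292587
PV = $16,704.19

PV = FV / (1 + r)^t = $16,704.19


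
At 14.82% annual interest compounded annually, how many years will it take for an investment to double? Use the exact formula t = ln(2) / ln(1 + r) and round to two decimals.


Doubling condition: (1 + r)^t = 2
Take ln of both sides: t × ln(1 + r) = ln(2)
t = ln(2) / ln(1 + r)
t = 0.693147 / 0.138195
t = 5.02

t = ln(2) / ln(1 + r) = 5.02 years


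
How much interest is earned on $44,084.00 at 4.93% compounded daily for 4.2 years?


Compound interest earned = final amount − principal.
A = P(1 + r/n)^(nt) = $44,084.00 × (1 + 0.0493/365)^(365 × 4.2) = $54,225.05
Interest = A − P = $54,225.05 − $44,084.00 = $10,141.05

Interest = A - P = $10,141.05


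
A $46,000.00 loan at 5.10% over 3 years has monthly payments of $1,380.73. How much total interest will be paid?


Total paid over the life of the loan = PMT × n.
Total paid = $1,380.73 × 36 = $49,706.28
Total interest = total paid − principal = $49,706.28 − $46,000.00 = $3,706.28

Total interest = (PMT × n) - PV = $3,706.28


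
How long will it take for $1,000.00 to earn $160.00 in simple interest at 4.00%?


Rearrange the simple interest formula for t:
I = P × r × t  ⇒  t = I / (P × r)
t = $160.00 / ($1,000.00 × 0.04)
t = 4

t = I/(P×r) = 4 years


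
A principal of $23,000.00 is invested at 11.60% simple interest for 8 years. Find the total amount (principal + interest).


Total amount formula: A = P(1 + rt) = P + P·r·t
Interest: I = P × r × t = $23,000.00 × 0.116 × 8 = $21,344.00
A = P + I = $23,000.00 + $21,344.00 = $44,344.00

A = P + I = P(1 + rt) = $44,344.00


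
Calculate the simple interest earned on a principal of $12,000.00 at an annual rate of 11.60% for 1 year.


Simple interest formula: I = P × r × t
I = $12,000.00 × 0.116 × 1
I = $1,392.00

I = P × r × t = $1,392.00


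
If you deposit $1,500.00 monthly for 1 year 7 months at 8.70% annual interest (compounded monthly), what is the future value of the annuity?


Future value of an ordinary annuity: FV = PMT × ((1 + r)^n − 1) / r
Monthly rate r = 0.087/12 = 0.00725, n = 19
FV = $1,500.00 × ((1 + 0.087/12)^19 − 1) / (0.087/12)
FV = $1,500.00 × 20.292193
FV = $30,438.29

FV = PMT × ((1+r)^n - 1)/r = $30,438.29


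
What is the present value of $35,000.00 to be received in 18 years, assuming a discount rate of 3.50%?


Present value formula: PV = FV / (1 + r)^t
PV = $35,000.00 / (1 + 0.035)^18
PV = $35,000.00 / 1.857489
PV = $18,842.64

PV = FV / (1 + r)^t = $18,842.64


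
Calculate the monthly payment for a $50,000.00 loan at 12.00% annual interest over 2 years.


Loan payment formula: PMT = PV × r / (1 − (1 + r)^(−n))
Monthly rate r = 0.12/12 = 0.01, n = 24 months
Denominator: 1 − (1 + 0.12/12)^(−24) = 0.212434
PMT = $50,000.00 × (0.12/12) / 0.212434
PMT = $2,353.67 per month

PMT = PV × r / (1-(1+r)^(-n)) = $2,353.67/month


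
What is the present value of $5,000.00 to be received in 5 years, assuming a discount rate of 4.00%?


Present value formula: PV = FV / (1 + r)^t
PV = $5,000.00 / (1 + 0.04)^5
PV = $5,000.00 / 1.216653
PV = $4,109.64

PV = FV / (1 + r)^t = $4,109.64


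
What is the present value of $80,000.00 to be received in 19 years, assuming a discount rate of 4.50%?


Present value formula: PV = FV / (1 + r)^t
PV = $80,000.00 / (1 + 0.045)^19
PV = $80,000.00 / 2.3078603
PV = $34,664.14

PV = FV / (1 + r)^t = $34,664.14


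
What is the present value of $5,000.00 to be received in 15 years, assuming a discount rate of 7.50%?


Present value formula: PV = FV / (1 + r)^t
PV = $5,000.00 / (1 + 0.075)^15
PV = $5,000.00 / 2.958877
PV = $1,689.83

PV = FV / (1 + r)^t = $1,689.83


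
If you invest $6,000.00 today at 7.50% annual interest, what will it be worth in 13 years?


Future value formula: FV = PV × (1 + r)^t
FV = $6,000.00 × (1 + 0.075)^13
FV = $6,000.00 × 2.560413
FV = $15,362.48

FV = PV × (1 + r)^t = $15,362.48


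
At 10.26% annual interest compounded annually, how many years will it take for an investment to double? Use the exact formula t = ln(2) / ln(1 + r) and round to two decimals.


Doubling condition: (1 + r)^t = 2
Take ln of both sides: t × ln(1 + r) = ln(2)
t = ln(2) / ln(1 + r)
t = 0.693147 / 0.097671
t = 7.10

t = ln(2) / ln(1 + r) = 7.10 years


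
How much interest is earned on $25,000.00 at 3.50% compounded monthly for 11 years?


Compound interest earned = final amount − principal.
A = P(1 + r/n)^(nt) = $25,000.00 × (1 + 0.035/12)^(12 × 11) = $36,719.78
Interest = A − P = $36,719.78 − $25,000.00 = $11,719.78

Interest = A - P = $11,719.78


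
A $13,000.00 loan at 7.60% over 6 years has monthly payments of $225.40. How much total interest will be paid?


Total paid over the life of the loan = PMT × n.
Total paid = $225.40 × 72 = $16,228.80
Total interest = total paid − principal = $16,228.80 − $13,000.00 = $3,228.80

Total interest = (PMT × n) - PV = $3,228.80


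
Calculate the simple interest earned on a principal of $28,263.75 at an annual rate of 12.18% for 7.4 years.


Simple interest formula: I = P × r × t
I = $28,263.75 × 0.1218 × 7.4
I = $25,474.68

I = P × r × t = $25,474.68


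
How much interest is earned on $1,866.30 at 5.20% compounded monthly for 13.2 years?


Compound interest earned = final amount − principal.
A = P(1 + r/n)^(nt) = $1,866.30 × (1 + 0.052/12)^(12 × 13.2) = $3,702.01
Interest = A − P = $3,702.01 − $1,866.30 = $1,835.71

Interest = A - P = $1,835.71


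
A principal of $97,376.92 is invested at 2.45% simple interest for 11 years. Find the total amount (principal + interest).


Total amount formula: A = P(1 + rt) = P + P·r·t
Interest: I = P × r × t = $97,376.92 × 0.0245 × 11 = $26,243.08
A = P + I = $97,376.92 + $26,243.08 = $123,620.00

A = P + I = P(1 + rt) = $123,620.00


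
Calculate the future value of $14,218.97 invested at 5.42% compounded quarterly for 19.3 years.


Compound interest formula: A = P(1 + r/n)^(nt)
A = $14,218.97 × (1 + 0.0542/4)^(4 × 19.3)
Growth factor: (1 + 0.0542/4)^77.2 = 2.826492
A = $14,218.97 × 2.826492
A = $40,189.80

A = P(1 + r/n)^(nt) = $40,189.80


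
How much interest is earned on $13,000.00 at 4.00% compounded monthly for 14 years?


Compound interest earned = final amount − principal.
A = P(1 + r/n)^(nt) = $13,000.00 × (1 + 0.04/12)^(12 × 14) = $22,737.56
Interest = A − P = $22,737.56 − $13,000.00 = $9,737.56

Interest = A - P = $9,737.56


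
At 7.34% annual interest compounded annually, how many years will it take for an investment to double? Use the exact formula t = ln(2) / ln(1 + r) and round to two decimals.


Doubling condition: (1 + r)^t = 2
Take ln of both sides: t × ln(1 + r) = ln(2)
t = ln(2) / ln(1 + r)
t = 0.693147 / 0.070831
t = 9.79

t = ln(2) / ln(1 + r) = 9.79 years


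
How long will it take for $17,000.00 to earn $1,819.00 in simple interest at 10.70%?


Rearrange the simple interest formula for t:
I = P × r × t  ⇒  t = I / (P × r)
t = $1,819.00 / ($17,000.00 × 0.107)
t = 1

t = I/(P×r) = 1 year


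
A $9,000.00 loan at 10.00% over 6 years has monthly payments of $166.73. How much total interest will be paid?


Total paid over the life of the loan = PMT × n.
Total paid = $166.73 × 72 = $12,004.56
Total interest = total paid − principal = $12,004.56 − $9,000.00 = $3,004.56

Total interest = (PMT × n) - PV = $3,004.56


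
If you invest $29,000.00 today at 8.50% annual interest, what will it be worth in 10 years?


Future value formula: FV = PV × (1 + r)^t
FV = $29,000.00 × (1 + 0.085)^10
FV = $29,000.00 × 2.2609834
FV = $65,568.52

FV = PV × (1 + r)^t = $65,568.52


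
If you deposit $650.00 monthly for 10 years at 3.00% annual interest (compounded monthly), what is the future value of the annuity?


Future value of an ordinary annuity: FV = PMT × ((1 + r)^n − 1) / r
Monthly rate r = 0.03/12 = 0.0025, n = 120
FV = $650.00 × ((1 + 0.03/12)^120 − 1) / (0.03/12)
FV = $650.00 × 139.741419
FV = $90,831.92

FV = PMT × ((1+r)^n - 1)/r = $90,831.92


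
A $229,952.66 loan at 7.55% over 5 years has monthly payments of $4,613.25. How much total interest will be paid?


Total paid over the life of the loan = PMT × n.
Total paid = $4,613.25 × 60 = $276,795.00
Total interest = total paid − principal = $276,795.00 − $229,952.66 = $46,842.34

Total interest = (PMT × n) - PV = $46,842.34


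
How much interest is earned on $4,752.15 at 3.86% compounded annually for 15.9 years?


Compound interest earned = final amount − principal.
A = P(1 + r/n)^(nt) = $4,752.15 × (1 + 0.0386/1)^(1 × 15.9) = $8,677.98
Interest = A − P = $8,677.98 − $4,752.15 = $3,925.83

Interest = A - P = $3,925.83


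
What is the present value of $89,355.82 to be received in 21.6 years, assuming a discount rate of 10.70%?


Present value formula: PV = FV / (1 + r)^t
PV = $89,355.82 / (1 + 0.107)^21.6
PV = $89,355.82 / 8.986459
PV = $9,943.38

PV = FV / (1 + r)^t = $9,943.38


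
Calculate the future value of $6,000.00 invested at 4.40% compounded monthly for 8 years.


Compound interest formula: A = P(1 + r/n)^(nt)
A = $6,000.00 × (1 + 0.044/12)^(12 × 8)
Growth factor: (1 + 0.044/12)^96 = 1.420993
A = $6,000.00 × 1.420993
A = $8,525.96

A = P(1 + r/n)^(nt) = $8,525.96


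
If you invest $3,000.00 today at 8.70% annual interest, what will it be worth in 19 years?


Future value formula: FV = PV × (1 + r)^t
FV = $3,000.00 × (1 + 0.087)^19
FV = $3,000.00 × 4.879343
FV = $14,638.03

FV = PV × (1 + r)^t = $14,638.03


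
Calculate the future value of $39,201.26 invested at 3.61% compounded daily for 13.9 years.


Compound interest formula: A = P(1 + r/n)^(nt)
A = $39,201.26 × (1 + 0.0361/365)^(365 × 13.9)
Growth factor: (1 + 0.0361/365)^5073.5 = 1.6516341
A = $39,201.26 × 1.6516341
A = $64,746.14

A = P(1 + r/n)^(nt) = $64,746.14


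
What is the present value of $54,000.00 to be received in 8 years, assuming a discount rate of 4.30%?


Present value formula: PV = FV / (1 + r)^t
PV = $54,000.00 / (1 + 0.043)^8
PV = $54,000.00 / 1.400472
PV = $38,558.43

PV = FV / (1 + r)^t = $38,558.43


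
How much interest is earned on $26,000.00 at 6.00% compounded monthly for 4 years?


Compound interest earned = final amount − principal.
A = P(1 + r/n)^(nt) = $26,000.00 × (1 + 0.06/12)^(12 × 4) = $33,032.72
Interest = A − P = $33,032.72 − $26,000.00 = $7,032.72

Interest = A - P = $7,032.72


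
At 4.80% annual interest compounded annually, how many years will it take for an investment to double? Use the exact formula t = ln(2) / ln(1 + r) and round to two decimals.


Doubling condition: (1 + r)^t = 2
Take ln of both sides: t × ln(1 + r) = ln(2)
t = ln(2) / ln(1 + r)
t = 0.693147 / 0.046884
t = 14.78

t = ln(2) / ln(1 + r) = 14.78 years


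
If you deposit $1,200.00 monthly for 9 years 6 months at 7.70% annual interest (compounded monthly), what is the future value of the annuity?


Future value of an ordinary annuity: FV = PMT × ((1 + r)^n − 1) / r
Monthly rate r = 0.077/12 ≈ 0.00641667, n = 114
FV = $1,200.00 × ((1 + 0.077/12)^114 − 1) / (0.077/12)
FV = $1,200.00 × 167.274497
FV = $200,729.40

FV = PMT × ((1+r)^n - 1)/r = $200,729.40


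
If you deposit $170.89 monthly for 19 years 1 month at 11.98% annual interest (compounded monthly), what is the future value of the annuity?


Future value of an ordinary annuity: FV = PMT × ((1 + r)^n − 1) / r
Monthly rate r = 0.1198/12 ≈ 0.00998333, n = 229
FV = $170.89 × ((1 + 0.1198/12)^229 − 1) / (0.1198/12)
FV = $170.89 × 874.099769
FV = $149,374.91

FV = PMT × ((1+r)^n - 1)/r = $149,374.91


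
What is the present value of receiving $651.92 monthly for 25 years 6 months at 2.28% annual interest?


Present value of an ordinary annuity: PV = PMT × (1 − (1 + r)^(−n)) / r
Monthly rate r = 0.0228/12 = 0.0019, n = 306
PV = $651.92 × (1 − (1 + 0.0228/12)^(−306)) / (0.0228/12)
PV = $651.92 × 231.882333
PV = $151,168.73

PV = PMT × (1-(1+r)^(-n))/r = $151,168.73


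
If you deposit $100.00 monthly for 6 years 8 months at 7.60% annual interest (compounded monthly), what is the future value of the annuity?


Future value of an ordinary annuity: FV = PMT × ((1 + r)^n − 1) / r
Monthly rate r = 0.076/12 ≈ 0.00633333, n = 80
FV = $100.00 × ((1 + 0.076/12)^80 − 1) / (0.076/12)
FV = $100.00 × 103.752600
FV = $10,375.26

FV = PMT × ((1+r)^n - 1)/r = $10,375.26


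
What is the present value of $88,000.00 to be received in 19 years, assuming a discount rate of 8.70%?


Present value formula: PV = FV / (1 + r)^t
PV = $88,000.00 / (1 + 0.087)^19
PV = $88,000.00 / 4.8793429
PV = $18,035.22

PV = FV / (1 + r)^t = $18,035.22


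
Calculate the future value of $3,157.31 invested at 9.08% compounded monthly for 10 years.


Compound interest formula: A = P(1 + r/n)^(nt)
A = $3,157.31 × (1 + 0.0908/12)^(12 × 10)
Growth factor: (1 + 0.0908/12)^120 = 2.470899
A = $3,157.31 × 2.470899
A = $7,801.39

A = P(1 + r/n)^(nt) = $7,801.39


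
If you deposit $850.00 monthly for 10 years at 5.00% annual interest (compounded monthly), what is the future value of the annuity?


Future value of an ordinary annuity: FV = PMT × ((1 + r)^n − 1) / r
Monthly rate r = 0.05/12 ≈ 0.00416667, n = 120
FV = $850.00 × ((1 + 0.05/12)^120 − 1) / (0.05/12)
FV = $850.00 × 155.282279
FV = $131,989.94

FV = PMT × ((1+r)^n - 1)/r = $131,989.94


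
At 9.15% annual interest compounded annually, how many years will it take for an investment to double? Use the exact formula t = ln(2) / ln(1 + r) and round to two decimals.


Doubling condition: (1 + r)^t = 2
Take ln of both sides: t × ln(1 + r) = ln(2)
t = ln(2) / ln(1 + r)
t = 0.693147 / 0.087553
t = 7.92

t = ln(2) / ln(1 + r) = 7.92 years


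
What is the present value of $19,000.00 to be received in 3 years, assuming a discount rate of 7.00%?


Present value formula: PV = FV / (1 + r)^t
PV = $19,000.00 / (1 + 0.07)^3
PV = $19,000.00 / 1.225043
PV = $15,509.66

PV = FV / (1 + r)^t = $15,509.66


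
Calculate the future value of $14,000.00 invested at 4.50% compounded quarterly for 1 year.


Compound interest formula: A = P(1 + r/n)^(nt)
A = $14,000.00 × (1 + 0.045/4)^(4 × 1)
Growth factor: (1 + 0.045/4)^4 = 1.045765
A = $14,000.00 × 1.045765
A = $14,640.71

A = P(1 + r/n)^(nt) = $14,640.71


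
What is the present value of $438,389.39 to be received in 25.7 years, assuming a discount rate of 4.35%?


Present value formula: PV = FV / (1 + r)^t
PV = $438,389.39 / (1 + 0.0435)^25.7
PV = $438,389.39 / 2.9871433
PV = $146,758.74

PV = FV / (1 + r)^t = $146,758.74
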